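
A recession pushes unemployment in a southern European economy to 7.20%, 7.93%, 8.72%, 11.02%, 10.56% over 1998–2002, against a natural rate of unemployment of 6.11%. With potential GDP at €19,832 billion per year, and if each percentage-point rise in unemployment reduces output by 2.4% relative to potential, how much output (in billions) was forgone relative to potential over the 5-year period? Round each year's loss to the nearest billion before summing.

Year 1998: gap = -2.4 × (7.2 - 6.11) = -2.616%, loss ≈ 19832 × 2.616/100 ≈ 519.
Year 1999: gap = -2.4 × (7.93 - 6.11) = -4.368%, loss ≈ 19832 × 4.368/100 ≈ 866.
Year 2000: gap = -2.4 × (8.72 - 6.11) = -6.264%, loss ≈ 19832 × 6.264/100 ≈ 1242.
Year 2001: gap = -2.4 × (11.02 - 6.11) = -11.784%, loss ≈ 19832 × 11.784/100 ≈ 2337.
Year 2002: gap = -2.4 × (10.56 - 6.11) = -10.68%, loss ≈ 19832 × 10.68/100 ≈ 2118.
Total lost output = 519 + 866 + 1242 + 2337 + 2118 = 7082 billion.

€7,082 billion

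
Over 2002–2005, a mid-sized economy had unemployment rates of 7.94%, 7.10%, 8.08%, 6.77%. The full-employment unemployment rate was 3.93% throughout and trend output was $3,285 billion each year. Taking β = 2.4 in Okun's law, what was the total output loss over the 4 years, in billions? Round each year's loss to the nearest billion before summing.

Year 2002: gap = -2.4 × (7.94 - 3.93) = -9.624%, loss ≈ 3285 × 9.624/100 ≈ 316.
Year 2003: gap = -2.4 × (7.1 - 3.93) = -7.608%, loss ≈ 3285 × 7.608/100 ≈ 250.
Year 2004: gap = -2.4 × (8.08 - 3.93) = -9.96%, loss ≈ 3285 × 9.96/100 ≈ 327.
Year 2005: gap = -2.4 × (6.77 - 3.93) = -6.816%, loss ≈ 3285 × 6.816/100 ≈ 224.
Total lost output = 316 + 250 + 327 + 224 = 1117 billion.

$1,117 billion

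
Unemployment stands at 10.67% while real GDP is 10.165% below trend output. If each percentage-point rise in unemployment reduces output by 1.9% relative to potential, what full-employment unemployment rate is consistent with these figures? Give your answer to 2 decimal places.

From Okun's law, u - u* = -(output gap)/β = -(-10.165)/1.9 = 5.35 points.
So u* = 10.67 - 5.35 = 5.32%.

5.32%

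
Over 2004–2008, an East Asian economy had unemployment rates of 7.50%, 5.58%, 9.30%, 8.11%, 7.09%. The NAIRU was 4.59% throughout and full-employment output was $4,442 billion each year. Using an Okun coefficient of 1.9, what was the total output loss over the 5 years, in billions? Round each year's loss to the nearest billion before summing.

Year 2004: gap = -1.9 × (7.5 - 4.59) = -5.529%, loss ≈ 4442 × 5.529/100 ≈ 246.
Year 2005: gap = -1.9 × (5.58 - 4.59) = -1.881%, loss ≈ 4442 × 1.881/100 ≈ 84.
Year 2006: gap = -1.9 × (9.3 - 4.59) = -8.949%, loss ≈ 4442 × 8.949/100 ≈ 398.
Year 2007: gap = -1.9 × (8.11 - 4.59) = -6.688%, loss ≈ 4442 × 6.688/100 ≈ 297.
Year 2008: gap = -1.9 × (7.09 - 4.59) = -4.75%, loss ≈ 4442 × 4.75/100 ≈ 211.
Total lost output = 246 + 84 + 398 + 297 + 211 = 1236 billion.

$1,236 billion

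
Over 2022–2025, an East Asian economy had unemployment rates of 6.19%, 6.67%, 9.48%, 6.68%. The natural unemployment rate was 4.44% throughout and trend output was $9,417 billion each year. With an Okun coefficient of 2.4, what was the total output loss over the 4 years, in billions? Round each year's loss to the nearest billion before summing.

$2,545 billion

Year 2022: gap = -2.4 × (6.19 - 4.44) = -4.2%, loss ≈ 9417 × 4.2/100 ≈ 396.
Year 2023: gap = -2.4 × (6.67 - 4.44) = -5.352%, loss ≈ 9417 × 5.352/100 ≈ 504.
Year 2024: gap = -2.4 × (9.48 - 4.44) = -12.096%, loss ≈ 9417 × 12.096/100 ≈ 1139.
Year 2025: gap = -2.4 × (6.68 - 4.44) = -5.376%, loss ≈ 9417 × 5.376/100 ≈ 506.
Total lost output = 396 + 504 + 1139 + 506 = 2545 billion.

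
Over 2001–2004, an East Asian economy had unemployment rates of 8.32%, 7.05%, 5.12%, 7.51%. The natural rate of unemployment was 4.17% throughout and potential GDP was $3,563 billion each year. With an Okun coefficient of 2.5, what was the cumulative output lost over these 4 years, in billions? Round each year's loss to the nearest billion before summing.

$1,010 billion

Year 2001: gap = -2.5 × (8.32 - 4.17) = -10.375%, loss ≈ 3563 × 10.375/100 ≈ 370.
Year 2002: gap = -2.5 × (7.05 - 4.17) = -7.2%, loss ≈ 3563 × 7.2/100 ≈ 257.
Year 2003: gap = -2.5 × (5.12 - 4.17) = -2.375%, loss ≈ 3563 × 2.375/100 ≈ 85.
Year 2004: gap = -2.5 × (7.51 - 4.17) = -8.35%, loss ≈ 3563 × 8.35/100 ≈ 298.
Total lost output = 370 + 257 + 85 + 298 = 1010 billion.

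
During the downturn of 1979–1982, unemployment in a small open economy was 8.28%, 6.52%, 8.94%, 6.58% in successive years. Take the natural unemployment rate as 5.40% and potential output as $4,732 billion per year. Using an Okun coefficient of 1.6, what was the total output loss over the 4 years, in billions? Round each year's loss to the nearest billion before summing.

$660 billion

Year 1979: gap = -1.6 × (8.28 - 5.4) = -4.608%, loss ≈ 4732 × 4.608/100 ≈ 218.
Year 1980: gap = -1.6 × (6.52 - 5.4) = -1.792%, loss ≈ 4732 × 1.792/100 ≈ 85.
Year 1981: gap = -1.6 × (8.94 - 5.4) = -5.664%, loss ≈ 4732 × 5.664/100 ≈ 268.
Year 1982: gap = -1.6 × (6.58 - 5.4) = -1.888%, loss ≈ 4732 × 1.888/100 ≈ 89.
Total lost output = 218 + 85 + 268 + 89 = 660 billion.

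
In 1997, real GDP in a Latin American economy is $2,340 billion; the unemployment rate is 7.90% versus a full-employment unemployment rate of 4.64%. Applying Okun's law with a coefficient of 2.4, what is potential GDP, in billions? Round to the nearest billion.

Unemployment gap = 7.9 - 4.64 = 3.26 points, so output gap = -2.4 × 3.26 = -7.824%.
Since Y = Y* × (1 + gap/100), Y* = 2340/0.92176 ≈ 2539 billion.

$2,539 billion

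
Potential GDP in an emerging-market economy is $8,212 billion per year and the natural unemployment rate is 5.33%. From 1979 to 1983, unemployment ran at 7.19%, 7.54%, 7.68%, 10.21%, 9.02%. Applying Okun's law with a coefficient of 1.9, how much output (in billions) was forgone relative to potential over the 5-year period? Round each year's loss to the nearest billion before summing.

Year 1979: gap = -1.9 × (7.19 - 5.33) = -3.534%, loss ≈ 8212 × 3.534/100 ≈ 290.
Year 1980: gap = -1.9 × (7.54 - 5.33) = -4.199%, loss ≈ 8212 × 4.199/100 ≈ 345.
Year 1981: gap = -1.9 × (7.68 - 5.33) = -4.465%, loss ≈ 8212 × 4.465/100 ≈ 367.
Year 1982: gap = -1.9 × (10.21 - 5.33) = -9.272%, loss ≈ 8212 × 9.272/100 ≈ 761.
Year 1983: gap = -1.9 × (9.02 - 5.33) = -7.011%, loss ≈ 8212 × 7.011/100 ≈ 576.
Total lost output = 290 + 345 + 367 + 761 + 576 = 2339 billion.

$2,339 billion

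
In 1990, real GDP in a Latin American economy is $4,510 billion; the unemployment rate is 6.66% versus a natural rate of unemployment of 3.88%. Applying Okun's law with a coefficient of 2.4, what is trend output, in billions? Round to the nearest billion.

$4,832 billion

Unemployment gap = 6.66 - 3.88 = 2.78 points, so output gap = -2.4 × 2.78 = -6.672%.
Since Y = Y* × (1 + gap/100), Y* = 4510/0.93328 ≈ 4832 billion.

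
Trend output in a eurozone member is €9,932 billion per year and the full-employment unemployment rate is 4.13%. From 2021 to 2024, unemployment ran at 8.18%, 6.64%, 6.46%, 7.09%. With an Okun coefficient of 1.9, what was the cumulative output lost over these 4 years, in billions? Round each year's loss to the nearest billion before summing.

Year 2021: gap = -1.9 × (8.18 - 4.13) = -7.695%, loss ≈ 9932 × 7.695/100 ≈ 764.
Year 2022: gap = -1.9 × (6.64 - 4.13) = -4.769%, loss ≈ 9932 × 4.769/100 ≈ 474.
Year 2023: gap = -1.9 × (6.46 - 4.13) = -4.427%, loss ≈ 9932 × 4.427/100 ≈ 440.
Year 2024: gap = -1.9 × (7.09 - 4.13) = -5.624%, loss ≈ 9932 × 5.624/100 ≈ 559.
Total lost output = 764 + 474 + 440 + 559 = 2237 billion.

€2,237 billion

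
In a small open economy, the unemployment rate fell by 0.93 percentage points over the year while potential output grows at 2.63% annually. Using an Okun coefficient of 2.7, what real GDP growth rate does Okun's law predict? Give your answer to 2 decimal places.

Growth-rate Okun's law: g_Y = g_Y* - β × Δu.
g_Y = 2.63 - 2.7 × (-0.93) = 2.63 + 2.511 = 5.141%, i.e. 5.14% to 2 d.p.

5.14%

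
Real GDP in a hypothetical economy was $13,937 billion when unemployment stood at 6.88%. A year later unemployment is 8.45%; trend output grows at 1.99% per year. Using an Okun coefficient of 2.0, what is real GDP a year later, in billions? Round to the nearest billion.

$13,777 billion

Δu = 8.45 - 6.88 = 1.57 points.
Okun's law (growth form): g_Y = g_Y* - β × Δu = 1.99 - 2.0 × (1.57) = 1.99 - 3.14 = -1.15%.
Real GDP in the next year = 13937 × (1 - 1.15/100) = 13937 × 0.9885 ≈ 13777 billion.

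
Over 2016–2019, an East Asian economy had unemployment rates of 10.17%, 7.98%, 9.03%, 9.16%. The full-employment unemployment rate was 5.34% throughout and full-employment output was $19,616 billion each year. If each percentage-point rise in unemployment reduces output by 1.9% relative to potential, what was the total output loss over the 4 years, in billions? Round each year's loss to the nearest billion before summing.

Year 2016: gap = -1.9 × (10.17 - 5.34) = -9.177%, loss ≈ 19616 × 9.177/100 ≈ 1800.
Year 2017: gap = -1.9 × (7.98 - 5.34) = -5.016%, loss ≈ 19616 × 5.016/100 ≈ 984.
Year 2018: gap = -1.9 × (9.03 - 5.34) = -7.011%, loss ≈ 19616 × 7.011/100 ≈ 1375.
Year 2019: gap = -1.9 × (9.16 - 5.34) = -7.258%, loss ≈ 19616 × 7.258/100 ≈ 1424.
Total lost output = 1800 + 984 + 1375 + 1424 = 5583 billion.

$5,583 billion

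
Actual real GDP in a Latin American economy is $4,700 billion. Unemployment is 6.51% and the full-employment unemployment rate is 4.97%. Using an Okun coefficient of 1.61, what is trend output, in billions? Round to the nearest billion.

$4,819 billion

Unemployment gap = 6.51 - 4.97 = 1.54 points, so output gap = -1.61 × 1.54 = -2.4794%.
Since Y = Y* × (1 + gap/100), Y* = 4700/0.975206 ≈ 4819 billion.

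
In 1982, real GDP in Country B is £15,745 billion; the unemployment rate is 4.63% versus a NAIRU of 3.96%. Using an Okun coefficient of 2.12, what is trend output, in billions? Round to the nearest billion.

£15,972 billion

Unemployment gap = 4.63 - 3.96 = 0.67 points, so output gap = -2.12 × 0.67 = -1.4204%.
Since Y = Y* × (1 + gap/100), Y* = 15745/0.985796 ≈ 15972 billion.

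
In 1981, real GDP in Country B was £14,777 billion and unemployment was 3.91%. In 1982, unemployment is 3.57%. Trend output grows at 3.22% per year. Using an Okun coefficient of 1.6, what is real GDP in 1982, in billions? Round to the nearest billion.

£15,333 billion

Δu = 3.57 - 3.91 = -0.34 points.
Okun's law (growth form): g_Y = g_Y* - β × Δu = 3.22 - 1.6 × (-0.34) = 3.22 + 0.544 = 3.764%.
Real GDP in the next year = 14777 × (1 + 3.764/100) = 14777 × 1.03764 ≈ 15333 billion.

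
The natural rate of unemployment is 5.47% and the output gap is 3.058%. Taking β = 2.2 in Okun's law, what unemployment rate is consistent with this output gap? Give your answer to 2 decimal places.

4.08%

From Okun's law, u - u* = -(output gap)/β = -(3.058)/2.2 = -1.39 points.
So u = 5.47 - 1.39 = 4.08%.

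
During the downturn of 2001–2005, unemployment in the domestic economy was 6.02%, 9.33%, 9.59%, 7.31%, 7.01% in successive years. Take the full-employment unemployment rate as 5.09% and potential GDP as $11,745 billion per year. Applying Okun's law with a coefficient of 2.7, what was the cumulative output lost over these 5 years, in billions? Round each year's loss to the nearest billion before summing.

Year 2001: gap = -2.7 × (6.02 - 5.09) = -2.511%, loss ≈ 11745 × 2.511/100 ≈ 295.
Year 2002: gap = -2.7 × (9.33 - 5.09) = -11.448%, loss ≈ 11745 × 11.448/100 ≈ 1345.
Year 2003: gap = -2.7 × (9.59 - 5.09) = -12.15%, loss ≈ 11745 × 12.15/100 ≈ 1427.
Year 2004: gap = -2.7 × (7.31 - 5.09) = -5.994%, loss ≈ 11745 × 5.994/100 ≈ 704.
Year 2005: gap = -2.7 × (7.01 - 5.09) = -5.184%, loss ≈ 11745 × 5.184/100 ≈ 609.
Total lost output = 295 + 1345 + 1427 + 704 + 609 = 4380 billion.

$4,380 billion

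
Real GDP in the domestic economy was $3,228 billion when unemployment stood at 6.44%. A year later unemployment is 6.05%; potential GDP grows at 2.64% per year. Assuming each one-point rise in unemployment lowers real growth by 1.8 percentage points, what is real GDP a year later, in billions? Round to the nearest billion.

$3,336 billion

Δu = 6.05 - 6.44 = -0.39 points.
Okun's law (growth form): g_Y = g_Y* - β × Δu = 2.64 - 1.8 × (-0.39) = 2.64 + 0.702 = 3.342%.
Real GDP in the next year = 3228 × (1 + 3.342/100) = 3228 × 1.03342 ≈ 3336 billion.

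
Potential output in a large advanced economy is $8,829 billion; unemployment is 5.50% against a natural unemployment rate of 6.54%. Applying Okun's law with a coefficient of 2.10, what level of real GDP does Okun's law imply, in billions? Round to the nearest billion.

Unemployment gap = 5.5 - 6.54 = -1.04 points, so the output gap is -2.1 × (-1.04) = 2.184%.
Actual GDP = 8829 × (1 + 2.184/100) = 8829 × 1.02184 ≈ 9022 billion.

$9,022 billion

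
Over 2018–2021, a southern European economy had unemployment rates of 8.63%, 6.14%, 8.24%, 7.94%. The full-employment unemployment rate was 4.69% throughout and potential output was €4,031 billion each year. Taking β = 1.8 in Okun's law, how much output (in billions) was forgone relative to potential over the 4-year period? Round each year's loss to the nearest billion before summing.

€885 billion

Year 2018: gap = -1.8 × (8.63 - 4.69) = -7.092%, loss ≈ 4031 × 7.092/100 ≈ 286.
Year 2019: gap = -1.8 × (6.14 - 4.69) = -2.61%, loss ≈ 4031 × 2.61/100 ≈ 105.
Year 2020: gap = -1.8 × (8.24 - 4.69) = -6.39%, loss ≈ 4031 × 6.39/100 ≈ 258.
Year 2021: gap = -1.8 × (7.94 - 4.69) = -5.85%, loss ≈ 4031 × 5.85/100 ≈ 236.
Total lost output = 286 + 105 + 258 + 236 = 885 billion.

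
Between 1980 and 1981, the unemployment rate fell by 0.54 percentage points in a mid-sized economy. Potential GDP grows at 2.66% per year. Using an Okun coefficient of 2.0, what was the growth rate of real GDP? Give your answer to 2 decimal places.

Growth-rate Okun's law: g_Y = g_Y* - β × Δu.
g_Y = 2.66 - 2.0 × (-0.54) = 2.66 + 1.08 = 3.74%, i.e. 3.74% to 2 d.p.

3.74%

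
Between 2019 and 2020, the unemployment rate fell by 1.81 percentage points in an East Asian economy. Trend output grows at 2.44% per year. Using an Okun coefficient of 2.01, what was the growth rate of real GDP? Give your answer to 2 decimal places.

Growth-rate Okun's law: g_Y = g_Y* - β × Δu.
g_Y = 2.44 - 2.01 × (-1.81) = 2.44 + 3.6381 = 6.0781%, i.e. 6.08% to 2 d.p.

6.08%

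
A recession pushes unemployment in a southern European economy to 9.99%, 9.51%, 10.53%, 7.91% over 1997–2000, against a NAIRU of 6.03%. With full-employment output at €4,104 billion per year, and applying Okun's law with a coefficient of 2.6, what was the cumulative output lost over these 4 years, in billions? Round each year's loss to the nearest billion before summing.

€1,475 billion

Year 1997: gap = -2.6 × (9.99 - 6.03) = -10.296%, loss ≈ 4104 × 10.296/100 ≈ 423.
Year 1998: gap = -2.6 × (9.51 - 6.03) = -9.048%, loss ≈ 4104 × 9.048/100 ≈ 371.
Year 1999: gap = -2.6 × (10.53 - 6.03) = -11.7%, loss ≈ 4104 × 11.7/100 ≈ 480.
Year 2000: gap = -2.6 × (7.91 - 6.03) = -4.888%, loss ≈ 4104 × 4.888/100 ≈ 201.
Total lost output = 423 + 371 + 480 + 201 = 1475 billion.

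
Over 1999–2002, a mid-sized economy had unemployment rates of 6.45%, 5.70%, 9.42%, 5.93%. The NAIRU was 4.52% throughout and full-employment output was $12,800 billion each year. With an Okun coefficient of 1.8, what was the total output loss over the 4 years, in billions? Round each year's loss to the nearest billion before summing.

Year 1999: gap = -1.8 × (6.45 - 4.52) = -3.474%, loss ≈ 12800 × 3.474/100 ≈ 445.
Year 2000: gap = -1.8 × (5.7 - 4.52) = -2.124%, loss ≈ 12800 × 2.124/100 ≈ 272.
Year 2001: gap = -1.8 × (9.42 - 4.52) = -8.82%, loss ≈ 12800 × 8.82/100 ≈ 1129.
Year 2002: gap = -1.8 × (5.93 - 4.52) = -2.538%, loss ≈ 12800 × 2.538/100 ≈ 325.
Total lost output = 445 + 272 + 1129 + 325 = 2171 billion.

$2,171 billion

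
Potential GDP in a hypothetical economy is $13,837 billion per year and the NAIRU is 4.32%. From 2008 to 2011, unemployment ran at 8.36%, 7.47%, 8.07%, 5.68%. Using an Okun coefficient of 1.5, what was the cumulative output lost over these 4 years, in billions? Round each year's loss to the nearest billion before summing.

Year 2008: gap = -1.5 × (8.36 - 4.32) = -6.06%, loss ≈ 13837 × 6.06/100 ≈ 839.
Year 2009: gap = -1.5 × (7.47 - 4.32) = -4.725%, loss ≈ 13837 × 4.725/100 ≈ 654.
Year 2010: gap = -1.5 × (8.07 - 4.32) = -5.625%, loss ≈ 13837 × 5.625/100 ≈ 778.
Year 2011: gap = -1.5 × (5.68 - 4.32) = -2.04%, loss ≈ 13837 × 2.04/100 ≈ 282.
Total lost output = 839 + 654 + 778 + 282 = 2553 billion.

$2,553 billion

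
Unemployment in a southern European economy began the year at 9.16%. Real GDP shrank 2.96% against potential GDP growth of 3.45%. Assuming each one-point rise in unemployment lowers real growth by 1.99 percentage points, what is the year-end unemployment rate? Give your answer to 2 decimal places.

12.38%

Growth-rate Okun's law: g_Y = g_Y* - β × Δu, so Δu = (g_Y* - g_Y)/β.
Δu = (3.45 + 2.96)/1.99 = 6.41/1.99 = 3.22 percentage points.
Year-end unemployment = 9.16 + 3.22 = 12.38%.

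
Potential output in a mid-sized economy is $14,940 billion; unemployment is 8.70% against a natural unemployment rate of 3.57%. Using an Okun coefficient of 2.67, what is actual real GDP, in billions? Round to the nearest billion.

$12,894 billion

Unemployment gap = 8.7 - 3.57 = 5.13 points, so the output gap is -2.67 × 5.13 = -13.6971%.
Actual GDP = 14940 × (1 - 13.6971/100) = 14940 × 0.863029 ≈ 12894 billion.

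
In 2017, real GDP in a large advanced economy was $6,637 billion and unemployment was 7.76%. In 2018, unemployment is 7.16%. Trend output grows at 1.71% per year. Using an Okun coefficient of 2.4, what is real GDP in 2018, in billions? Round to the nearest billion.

Δu = 7.16 - 7.76 = -0.6 points.
Okun's law (growth form): g_Y = g_Y* - β × Δu = 1.71 - 2.4 × (-0.60) = 1.71 + 1.44 = 3.15%.
Real GDP in the next year = 6637 × (1 + 3.15/100) = 6637 × 1.0315 ≈ 6846 billion.

$6,846 billion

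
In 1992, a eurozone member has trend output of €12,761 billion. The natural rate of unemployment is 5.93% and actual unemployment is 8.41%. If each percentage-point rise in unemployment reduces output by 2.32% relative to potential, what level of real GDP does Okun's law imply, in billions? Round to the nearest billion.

€12,027 billion

Unemployment gap = 8.41 - 5.93 = 2.48 points, so the output gap is -2.32 × 2.48 = -5.7536%.
Actual GDP = 12761 × (1 - 5.7536/100) = 12761 × 0.942464 ≈ 12027 billion.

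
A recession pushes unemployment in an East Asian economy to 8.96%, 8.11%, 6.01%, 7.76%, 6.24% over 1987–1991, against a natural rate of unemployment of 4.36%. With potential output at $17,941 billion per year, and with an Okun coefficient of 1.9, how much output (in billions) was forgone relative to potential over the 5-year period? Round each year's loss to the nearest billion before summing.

$5,208 billion

Year 1987: gap = -1.9 × (8.96 - 4.36) = -8.74%, loss ≈ 17941 × 8.74/100 ≈ 1568.
Year 1988: gap = -1.9 × (8.11 - 4.36) = -7.125%, loss ≈ 17941 × 7.125/100 ≈ 1278.
Year 1989: gap = -1.9 × (6.01 - 4.36) = -3.135%, loss ≈ 17941 × 3.135/100 ≈ 562.
Year 1990: gap = -1.9 × (7.76 - 4.36) = -6.46%, loss ≈ 17941 × 6.46/100 ≈ 1159.
Year 1991: gap = -1.9 × (6.24 - 4.36) = -3.572%, loss ≈ 17941 × 3.572/100 ≈ 641.
Total lost output = 1568 + 1278 + 562 + 1159 + 641 = 5208 billion.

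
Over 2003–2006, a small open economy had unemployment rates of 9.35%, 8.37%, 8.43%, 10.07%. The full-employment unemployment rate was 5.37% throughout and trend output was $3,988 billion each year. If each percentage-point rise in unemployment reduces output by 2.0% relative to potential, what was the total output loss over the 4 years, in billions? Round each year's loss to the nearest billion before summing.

Year 2003: gap = -2.0 × (9.35 - 5.37) = -7.96%, loss ≈ 3988 × 7.96/100 ≈ 317.
Year 2004: gap = -2.0 × (8.37 - 5.37) = -6%, loss ≈ 3988 × 6/100 ≈ 239.
Year 2005: gap = -2.0 × (8.43 - 5.37) = -6.12%, loss ≈ 3988 × 6.12/100 ≈ 244.
Year 2006: gap = -2.0 × (10.07 - 5.37) = -9.4%, loss ≈ 3988 × 9.4/100 ≈ 375.
Total lost output = 317 + 239 + 244 + 375 = 1175 billion.

$1,175 billion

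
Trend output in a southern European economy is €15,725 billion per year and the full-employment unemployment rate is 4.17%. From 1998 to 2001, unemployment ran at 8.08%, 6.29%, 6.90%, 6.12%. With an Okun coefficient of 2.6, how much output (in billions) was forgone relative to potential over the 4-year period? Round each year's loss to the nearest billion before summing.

€4,379 billion

Year 1998: gap = -2.6 × (8.08 - 4.17) = -10.166%, loss ≈ 15725 × 10.166/100 ≈ 1599.
Year 1999: gap = -2.6 × (6.29 - 4.17) = -5.512%, loss ≈ 15725 × 5.512/100 ≈ 867.
Year 2000: gap = -2.6 × (6.9 - 4.17) = -7.098%, loss ≈ 15725 × 7.098/100 ≈ 1116.
Year 2001: gap = -2.6 × (6.12 - 4.17) = -5.07%, loss ≈ 15725 × 5.07/100 ≈ 797.
Total lost output = 1599 + 867 + 1116 + 797 = 4379 billion.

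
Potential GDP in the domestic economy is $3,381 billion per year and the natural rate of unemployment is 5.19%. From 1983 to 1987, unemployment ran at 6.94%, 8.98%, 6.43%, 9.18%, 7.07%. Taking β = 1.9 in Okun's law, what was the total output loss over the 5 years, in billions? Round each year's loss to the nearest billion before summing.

$812 billion

Year 1983: gap = -1.9 × (6.94 - 5.19) = -3.325%, loss ≈ 3381 × 3.325/100 ≈ 112.
Year 1984: gap = -1.9 × (8.98 - 5.19) = -7.201%, loss ≈ 3381 × 7.201/100 ≈ 243.
Year 1985: gap = -1.9 × (6.43 - 5.19) = -2.356%, loss ≈ 3381 × 2.356/100 ≈ 80.
Year 1986: gap = -1.9 × (9.18 - 5.19) = -7.581%, loss ≈ 3381 × 7.581/100 ≈ 256.
Year 1987: gap = -1.9 × (7.07 - 5.19) = -3.572%, loss ≈ 3381 × 3.572/100 ≈ 121.
Total lost output = 112 + 243 + 80 + 256 + 121 = 812 billion.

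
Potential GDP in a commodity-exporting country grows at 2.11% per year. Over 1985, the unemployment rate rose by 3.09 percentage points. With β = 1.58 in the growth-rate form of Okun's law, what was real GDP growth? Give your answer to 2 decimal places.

-2.77%

Growth-rate Okun's law: g_Y = g_Y* - β × Δu.
g_Y = 2.11 - 1.58 × (3.09) = 2.11 - 4.8822 = -2.7722%, i.e. -2.77% to 2 d.p.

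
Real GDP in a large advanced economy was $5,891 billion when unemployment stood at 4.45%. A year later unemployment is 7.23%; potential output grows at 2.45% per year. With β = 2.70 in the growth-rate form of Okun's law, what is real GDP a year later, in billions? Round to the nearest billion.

Δu = 7.23 - 4.45 = 2.78 points.
Okun's law (growth form): g_Y = g_Y* - β × Δu = 2.45 - 2.70 × (2.78) = 2.45 - 7.506 = -5.056%.
Real GDP in the next year = 5891 × (1 - 5.056/100) = 5891 × 0.94944 ≈ 5593 billion.

$5,593 billion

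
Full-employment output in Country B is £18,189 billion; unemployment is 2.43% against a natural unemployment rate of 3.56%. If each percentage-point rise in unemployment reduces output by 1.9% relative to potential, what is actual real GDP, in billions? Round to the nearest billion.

£18,580 billion

Unemployment gap = 2.43 - 3.56 = -1.13 points, so the output gap is -1.9 × (-1.13) = 2.147%.
Actual GDP = 18189 × (1 + 2.147/100) = 18189 × 1.02147 ≈ 18580 billion.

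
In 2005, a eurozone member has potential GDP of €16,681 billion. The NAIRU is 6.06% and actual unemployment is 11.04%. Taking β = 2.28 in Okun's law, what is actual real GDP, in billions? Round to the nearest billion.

€14,787 billion

Unemployment gap = 11.04 - 6.06 = 4.98 points, so the output gap is -2.28 × 4.98 = -11.3544%.
Actual GDP = 16681 × (1 - 11.3544/100) = 16681 × 0.886456 ≈ 14787 billion.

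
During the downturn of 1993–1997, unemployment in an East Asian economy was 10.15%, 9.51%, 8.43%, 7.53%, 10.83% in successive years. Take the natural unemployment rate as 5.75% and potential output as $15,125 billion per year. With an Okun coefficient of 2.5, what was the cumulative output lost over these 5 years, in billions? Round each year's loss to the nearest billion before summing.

$6,693 billion

Year 1993: gap = -2.5 × (10.15 - 5.75) = -11%, loss ≈ 15125 × 11/100 ≈ 1664.
Year 1994: gap = -2.5 × (9.51 - 5.75) = -9.4%, loss ≈ 15125 × 9.4/100 ≈ 1422.
Year 1995: gap = -2.5 × (8.43 - 5.75) = -6.7%, loss ≈ 15125 × 6.7/100 ≈ 1013.
Year 1996: gap = -2.5 × (7.53 - 5.75) = -4.45%, loss ≈ 15125 × 4.45/100 ≈ 673.
Year 1997: gap = -2.5 × (10.83 - 5.75) = -12.7%, loss ≈ 15125 × 12.7/100 ≈ 1921.
Total lost output = 1664 + 1422 + 1013 + 673 + 1921 = 6693 billion.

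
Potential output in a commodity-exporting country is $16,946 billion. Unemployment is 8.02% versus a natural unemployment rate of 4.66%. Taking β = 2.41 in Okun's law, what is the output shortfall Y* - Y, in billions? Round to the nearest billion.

$1,372 billion

Output gap = -2.41 × (8.02 - 4.66) = -2.41 × 3.36 = -8.0976%.
Actual GDP ≈ 16946 × 0.919024 ≈ 15574 billion, so the shortfall is 16946 - 15574 = 1372 billion.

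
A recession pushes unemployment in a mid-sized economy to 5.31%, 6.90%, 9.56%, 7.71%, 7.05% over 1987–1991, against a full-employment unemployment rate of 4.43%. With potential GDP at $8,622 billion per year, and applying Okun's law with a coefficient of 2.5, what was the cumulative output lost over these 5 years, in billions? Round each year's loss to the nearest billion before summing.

Year 1987: gap = -2.5 × (5.31 - 4.43) = -2.2%, loss ≈ 8622 × 2.2/100 ≈ 190.
Year 1988: gap = -2.5 × (6.9 - 4.43) = -6.175%, loss ≈ 8622 × 6.175/100 ≈ 532.
Year 1989: gap = -2.5 × (9.56 - 4.43) = -12.825%, loss ≈ 8622 × 12.825/100 ≈ 1106.
Year 1990: gap = -2.5 × (7.71 - 4.43) = -8.2%, loss ≈ 8622 × 8.2/100 ≈ 707.
Year 1991: gap = -2.5 × (7.05 - 4.43) = -6.55%, loss ≈ 8622 × 6.55/100 ≈ 565.
Total lost output = 190 + 532 + 1106 + 707 + 565 = 3100 billion.

$3,100 billion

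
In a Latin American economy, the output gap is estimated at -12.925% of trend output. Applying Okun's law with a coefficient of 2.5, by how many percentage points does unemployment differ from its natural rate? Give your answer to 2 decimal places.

Okun's law: output gap = -β × (u - u*), so u - u* = -(output gap)/β.
u - u* = -(-12.925)/2.5 = 5.17 percentage points.

5.17 percentage points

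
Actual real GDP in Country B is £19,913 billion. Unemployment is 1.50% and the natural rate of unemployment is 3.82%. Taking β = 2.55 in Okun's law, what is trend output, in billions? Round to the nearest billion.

£18,801 billion

Unemployment gap = 1.5 - 3.82 = -2.32 points, so output gap = -2.55 × (-2.32) = 5.916%.
Since Y = Y* × (1 + gap/100), Y* = 19913/1.05916 ≈ 18801 billion.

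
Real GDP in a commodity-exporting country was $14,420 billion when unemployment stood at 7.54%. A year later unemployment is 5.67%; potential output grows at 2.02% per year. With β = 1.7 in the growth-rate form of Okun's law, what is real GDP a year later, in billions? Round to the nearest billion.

$15,170 billion

Δu = 5.67 - 7.54 = -1.87 points.
Okun's law (growth form): g_Y = g_Y* - β × Δu = 2.02 - 1.7 × (-1.87) = 2.02 + 3.179 = 5.199%.
Real GDP in the next year = 14420 × (1 + 5.199/100) = 14420 × 1.05199 ≈ 15170 billion.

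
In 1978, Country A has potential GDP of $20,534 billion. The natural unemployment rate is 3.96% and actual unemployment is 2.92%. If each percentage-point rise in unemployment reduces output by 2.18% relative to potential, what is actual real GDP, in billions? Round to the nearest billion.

Unemployment gap = 2.92 - 3.96 = -1.04 points, so the output gap is -2.18 × (-1.04) = 2.2672%.
Actual GDP = 20534 × (1 + 2.2672/100) = 20534 × 1.022672 ≈ 21000 billion.

$21,000 billion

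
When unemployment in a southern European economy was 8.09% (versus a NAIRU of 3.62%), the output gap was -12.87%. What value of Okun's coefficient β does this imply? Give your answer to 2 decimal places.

β ≈ 2.88

Okun's law: output gap = -β × (u - u*).
-12.87 = -β × (8.09 - 3.62) = -β × 4.47, so β = 12.87/4.47 = 2.88.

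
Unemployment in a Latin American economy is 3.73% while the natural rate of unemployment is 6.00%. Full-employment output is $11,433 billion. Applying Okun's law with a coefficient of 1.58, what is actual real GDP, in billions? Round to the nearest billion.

$11,843 billion

Unemployment gap = 3.73 - 6 = -2.27 points, so the output gap is -1.58 × (-2.27) = 3.5866%.
Actual GDP = 11433 × (1 + 3.5866/100) = 11433 × 1.035866 ≈ 11843 billion.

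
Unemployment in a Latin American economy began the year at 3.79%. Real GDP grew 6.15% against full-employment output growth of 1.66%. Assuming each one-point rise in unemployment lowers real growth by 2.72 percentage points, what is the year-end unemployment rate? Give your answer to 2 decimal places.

2.14%

Growth-rate Okun's law: g_Y = g_Y* - β × Δu, so Δu = (g_Y* - g_Y)/β.
Δu = (1.66 - 6.15)/2.72 = -4.49/2.72 = -1.65 percentage points.
Year-end unemployment = 3.79 - 1.65 = 2.14%.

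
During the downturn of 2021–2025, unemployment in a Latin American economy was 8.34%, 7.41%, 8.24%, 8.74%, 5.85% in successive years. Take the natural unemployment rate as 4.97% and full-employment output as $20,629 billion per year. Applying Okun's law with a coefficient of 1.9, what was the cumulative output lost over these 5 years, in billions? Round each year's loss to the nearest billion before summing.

Year 2021: gap = -1.9 × (8.34 - 4.97) = -6.403%, loss ≈ 20629 × 6.403/100 ≈ 1321.
Year 2022: gap = -1.9 × (7.41 - 4.97) = -4.636%, loss ≈ 20629 × 4.636/100 ≈ 956.
Year 2023: gap = -1.9 × (8.24 - 4.97) = -6.213%, loss ≈ 20629 × 6.213/100 ≈ 1282.
Year 2024: gap = -1.9 × (8.74 - 4.97) = -7.163%, loss ≈ 20629 × 7.163/100 ≈ 1478.
Year 2025: gap = -1.9 × (5.85 - 4.97) = -1.672%, loss ≈ 20629 × 1.672/100 ≈ 345.
Total lost output = 1321 + 956 + 1282 + 1478 + 345 = 5382 billion.

$5,382 billion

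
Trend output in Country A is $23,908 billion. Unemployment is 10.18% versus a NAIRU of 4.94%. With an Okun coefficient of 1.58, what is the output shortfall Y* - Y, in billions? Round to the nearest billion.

Output gap = -1.58 × (10.18 - 4.94) = -1.58 × 5.24 = -8.2792%.
Actual GDP ≈ 23908 × 0.917208 ≈ 21929 billion, so the shortfall is 23908 - 21929 = 1979 billion.

$1,979 billion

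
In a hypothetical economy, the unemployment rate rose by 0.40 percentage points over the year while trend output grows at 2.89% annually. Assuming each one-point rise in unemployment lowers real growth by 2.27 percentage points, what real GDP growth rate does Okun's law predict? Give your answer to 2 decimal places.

1.98%

Growth-rate Okun's law: g_Y = g_Y* - β × Δu.
g_Y = 2.89 - 2.27 × (0.40) = 2.89 - 0.908 = 1.982%, i.e. 1.98% to 2 d.p.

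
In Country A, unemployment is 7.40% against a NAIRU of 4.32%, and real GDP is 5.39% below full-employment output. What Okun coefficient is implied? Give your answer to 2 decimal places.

Okun's law: output gap = -β × (u - u*).
-5.39 = -β × (7.4 - 4.32) = -β × 3.08, so β = 5.39/3.08 = 1.75.

β ≈ 1.75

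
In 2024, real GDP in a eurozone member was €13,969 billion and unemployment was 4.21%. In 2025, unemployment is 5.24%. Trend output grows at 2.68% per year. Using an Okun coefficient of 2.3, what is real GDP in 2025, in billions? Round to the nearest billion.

Δu = 5.24 - 4.21 = 1.03 points.
Okun's law (growth form): g_Y = g_Y* - β × Δu = 2.68 - 2.3 × (1.03) = 2.68 - 2.369 = 0.311%.
Real GDP in the next year = 13969 × (1 + 0.311/100) = 13969 × 1.00311 ≈ 14012 billion.

€14,012 billion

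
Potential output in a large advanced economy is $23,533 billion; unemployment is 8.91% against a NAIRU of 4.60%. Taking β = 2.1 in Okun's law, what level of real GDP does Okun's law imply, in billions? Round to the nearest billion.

$21,403 billion

Unemployment gap = 8.91 - 4.6 = 4.31 points, so the output gap is -2.1 × 4.31 = -9.051%.
Actual GDP = 23533 × (1 - 9.051/100) = 23533 × 0.90949 ≈ 21403 billion.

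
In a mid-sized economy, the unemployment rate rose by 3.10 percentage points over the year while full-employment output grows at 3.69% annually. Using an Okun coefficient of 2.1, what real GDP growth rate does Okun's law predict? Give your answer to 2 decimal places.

-2.82%

Growth-rate Okun's law: g_Y = g_Y* - β × Δu.
g_Y = 3.69 - 2.1 × (3.10) = 3.69 - 6.51 = -2.82%, i.e. -2.82% to 2 d.p.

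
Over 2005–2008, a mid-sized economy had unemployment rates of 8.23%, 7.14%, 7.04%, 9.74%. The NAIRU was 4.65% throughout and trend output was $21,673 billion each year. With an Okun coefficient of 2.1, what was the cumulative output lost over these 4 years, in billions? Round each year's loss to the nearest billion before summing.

Year 2005: gap = -2.1 × (8.23 - 4.65) = -7.518%, loss ≈ 21673 × 7.518/100 ≈ 1629.
Year 2006: gap = -2.1 × (7.14 - 4.65) = -5.229%, loss ≈ 21673 × 5.229/100 ≈ 1133.
Year 2007: gap = -2.1 × (7.04 - 4.65) = -5.019%, loss ≈ 21673 × 5.019/100 ≈ 1088.
Year 2008: gap = -2.1 × (9.74 - 4.65) = -10.689%, loss ≈ 21673 × 10.689/100 ≈ 2317.
Total lost output = 1629 + 1133 + 1088 + 2317 = 6167 billion.

$6,167 billion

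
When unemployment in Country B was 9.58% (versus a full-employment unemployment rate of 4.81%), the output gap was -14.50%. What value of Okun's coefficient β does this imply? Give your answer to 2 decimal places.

β ≈ 3.04

Okun's law: output gap = -β × (u - u*).
-14.50 = -β × (9.58 - 4.81) = -β × 4.77, so β = 14.5/4.77 = 3.04.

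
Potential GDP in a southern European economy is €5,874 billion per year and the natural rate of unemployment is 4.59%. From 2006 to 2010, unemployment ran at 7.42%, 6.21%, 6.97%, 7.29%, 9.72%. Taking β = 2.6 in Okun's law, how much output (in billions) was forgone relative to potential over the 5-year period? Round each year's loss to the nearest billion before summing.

€2,237 billion

Year 2006: gap = -2.6 × (7.42 - 4.59) = -7.358%, loss ≈ 5874 × 7.358/100 ≈ 432.
Year 2007: gap = -2.6 × (6.21 - 4.59) = -4.212%, loss ≈ 5874 × 4.212/100 ≈ 247.
Year 2008: gap = -2.6 × (6.97 - 4.59) = -6.188%, loss ≈ 5874 × 6.188/100 ≈ 363.
Year 2009: gap = -2.6 × (7.29 - 4.59) = -7.02%, loss ≈ 5874 × 7.02/100 ≈ 412.
Year 2010: gap = -2.6 × (9.72 - 4.59) = -13.338%, loss ≈ 5874 × 13.338/100 ≈ 783.
Total lost output = 432 + 247 + 363 + 412 + 783 = 2237 billion.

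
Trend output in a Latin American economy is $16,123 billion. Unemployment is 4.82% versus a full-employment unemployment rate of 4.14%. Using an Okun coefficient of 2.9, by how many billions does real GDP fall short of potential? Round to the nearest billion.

$318 billion

Output gap = -2.9 × (4.82 - 4.14) = -2.9 × 0.68 = -1.972%.
Actual GDP ≈ 16123 × 0.98028 ≈ 15805 billion, so the shortfall is 16123 - 15805 = 318 billion.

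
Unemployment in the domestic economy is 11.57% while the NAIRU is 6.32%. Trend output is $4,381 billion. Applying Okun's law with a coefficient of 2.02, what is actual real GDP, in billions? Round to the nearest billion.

Unemployment gap = 11.57 - 6.32 = 5.25 points, so the output gap is -2.02 × 5.25 = -10.605%.
Actual GDP = 4381 × (1 - 10.605/100) = 4381 × 0.89395 ≈ 3916 billion.

$3,916 billion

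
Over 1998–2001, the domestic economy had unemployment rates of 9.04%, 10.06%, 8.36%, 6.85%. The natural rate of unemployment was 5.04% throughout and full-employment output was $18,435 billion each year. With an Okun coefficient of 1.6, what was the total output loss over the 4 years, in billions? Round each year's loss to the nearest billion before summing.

$4,174 billion

Year 1998: gap = -1.6 × (9.04 - 5.04) = -6.4%, loss ≈ 18435 × 6.4/100 ≈ 1180.
Year 1999: gap = -1.6 × (10.06 - 5.04) = -8.032%, loss ≈ 18435 × 8.032/100 ≈ 1481.
Year 2000: gap = -1.6 × (8.36 - 5.04) = -5.312%, loss ≈ 18435 × 5.312/100 ≈ 979.
Year 2001: gap = -1.6 × (6.85 - 5.04) = -2.896%, loss ≈ 18435 × 2.896/100 ≈ 534.
Total lost output = 1180 + 1481 + 979 + 534 = 4174 billion.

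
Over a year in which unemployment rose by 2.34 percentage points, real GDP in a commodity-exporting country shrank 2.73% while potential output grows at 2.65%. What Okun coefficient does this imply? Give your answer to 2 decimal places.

Growth form: g_Y = g_Y* - β × Δu, so β = (g_Y* - g_Y)/Δu.
β = (2.65 + 2.73)/2.34 = 5.38/2.34 = 2.30.

β ≈ 2.30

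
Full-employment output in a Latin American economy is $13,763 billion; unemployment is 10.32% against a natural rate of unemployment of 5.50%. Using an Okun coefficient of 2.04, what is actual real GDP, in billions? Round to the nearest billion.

Unemployment gap = 10.32 - 5.5 = 4.82 points, so the output gap is -2.04 × 4.82 = -9.8328%.
Actual GDP = 13763 × (1 - 9.8328/100) = 13763 × 0.901672 ≈ 12410 billion.

$12,410 billion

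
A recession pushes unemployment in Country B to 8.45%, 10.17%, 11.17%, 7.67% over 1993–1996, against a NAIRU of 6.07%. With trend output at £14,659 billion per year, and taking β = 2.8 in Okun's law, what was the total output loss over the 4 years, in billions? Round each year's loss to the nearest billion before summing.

Year 1993: gap = -2.8 × (8.45 - 6.07) = -6.664%, loss ≈ 14659 × 6.664/100 ≈ 977.
Year 1994: gap = -2.8 × (10.17 - 6.07) = -11.48%, loss ≈ 14659 × 11.48/100 ≈ 1683.
Year 1995: gap = -2.8 × (11.17 - 6.07) = -14.28%, loss ≈ 14659 × 14.28/100 ≈ 2093.
Year 1996: gap = -2.8 × (7.67 - 6.07) = -4.48%, loss ≈ 14659 × 4.48/100 ≈ 657.
Total lost output = 977 + 1683 + 2093 + 657 = 5410 billion.

£5,410 billion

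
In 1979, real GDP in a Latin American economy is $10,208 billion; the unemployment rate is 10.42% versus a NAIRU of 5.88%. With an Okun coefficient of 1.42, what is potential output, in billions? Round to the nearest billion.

Unemployment gap = 10.42 - 5.88 = 4.54 points, so output gap = -1.42 × 4.54 = -6.4468%.
Since Y = Y* × (1 + gap/100), Y* = 10208/0.935532 ≈ 10911 billion.

$10,911 billion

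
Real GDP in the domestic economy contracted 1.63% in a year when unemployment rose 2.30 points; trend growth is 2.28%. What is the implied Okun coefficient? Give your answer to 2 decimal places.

Growth form: g_Y = g_Y* - β × Δu, so β = (g_Y* - g_Y)/Δu.
β = (2.28 + 1.63)/2.30 = 3.91/2.30 = 1.70.

β ≈ 1.70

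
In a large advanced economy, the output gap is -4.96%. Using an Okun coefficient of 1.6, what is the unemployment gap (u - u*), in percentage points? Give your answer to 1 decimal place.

Okun's law: output gap = -β × (u - u*), so u - u* = -(output gap)/β.
u - u* = -(-4.96)/1.6 = 3.1 percentage points.

3.1 percentage points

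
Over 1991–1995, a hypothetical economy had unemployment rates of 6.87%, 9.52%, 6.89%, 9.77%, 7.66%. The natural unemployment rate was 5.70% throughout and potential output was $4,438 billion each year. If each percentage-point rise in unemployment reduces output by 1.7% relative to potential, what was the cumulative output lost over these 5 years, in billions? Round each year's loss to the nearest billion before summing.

Year 1991: gap = -1.7 × (6.87 - 5.7) = -1.989%, loss ≈ 4438 × 1.989/100 ≈ 88.
Year 1992: gap = -1.7 × (9.52 - 5.7) = -6.494%, loss ≈ 4438 × 6.494/100 ≈ 288.
Year 1993: gap = -1.7 × (6.89 - 5.7) = -2.023%, loss ≈ 4438 × 2.023/100 ≈ 90.
Year 1994: gap = -1.7 × (9.77 - 5.7) = -6.919%, loss ≈ 4438 × 6.919/100 ≈ 307.
Year 1995: gap = -1.7 × (7.66 - 5.7) = -3.332%, loss ≈ 4438 × 3.332/100 ≈ 148.
Total lost output = 88 + 288 + 90 + 307 + 148 = 921 billion.

$921 billion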